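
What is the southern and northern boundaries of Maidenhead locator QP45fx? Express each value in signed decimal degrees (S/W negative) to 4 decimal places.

65.9583, 66.0000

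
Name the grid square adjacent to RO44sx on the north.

Latitude subsquare x = 23; +1 → 24, wraps to 0 = a, carry into square.
Latitude square 4; +1 → 5.
The longitude characters are unchanged.

RO45sa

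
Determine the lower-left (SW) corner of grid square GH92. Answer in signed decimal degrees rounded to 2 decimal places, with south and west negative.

-18.00, -42.00

Field G=6, H=7: +6·20° lon, +7·10° lat → SW at lon -60°, lat -20°.
Square 9, 2: +9·2° lon, +2·1° lat → SW at lon -42°, lat -18°.
latitude -18.00, longitude -42.00.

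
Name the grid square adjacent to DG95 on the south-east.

EG04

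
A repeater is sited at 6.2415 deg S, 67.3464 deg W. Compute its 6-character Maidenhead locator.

Offset from 180°W / 90°S: lon 112.6536°, lat 83.7585°.
Field: lon ⌊112.6536/20⌋ = 5 → F; lat ⌊83.7585/10⌋ = 8 → I.
Square: lon ⌊12.6536/2⌋ = 6; lat ⌊3.7585/1⌋ = 3.
Subsquare: lon ⌊0.6536/0.0833333⌋ = 7 → h; lat ⌊0.7585/0.0416667⌋ = 18 → s.

FI63hs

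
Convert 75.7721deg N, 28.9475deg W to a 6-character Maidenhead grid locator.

HQ55ms

Shift to the Maidenhead origin (180°W, 90°S): lon 151.0525, lat 165.7721.
Field: lon ⌊151.0525/20⌋ = 7 → H; lat ⌊165.7721/10⌋ = 16 → Q.
Square: lon ⌊11.0525/2⌋ = 5; lat ⌊5.7721/1⌋ = 5.
Subsquare: lon ⌊1.0525/0.0833333⌋ = 12 → m; lat ⌊0.7721/0.0416667⌋ = 18 → s.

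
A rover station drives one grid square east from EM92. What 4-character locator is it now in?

FM02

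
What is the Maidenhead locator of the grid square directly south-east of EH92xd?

Longitude subsquare x = 23; +1 → 24, wraps to 0 = a, carry into square.
Longitude square 9; +1 → 10, wraps to 0, carry into field.
Longitude field E = 4; +1 → 5 = F.
Latitude subsquare d = 3; −1 → 2 = c.

FH02ac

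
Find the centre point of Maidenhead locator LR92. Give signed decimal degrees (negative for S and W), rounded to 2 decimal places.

Field L=11, R=17: +11·20° lon, +17·10° lat → SW at lon 40°, lat 80°.
Square 9, 2: +9·2° lon, +2·1° lat → SW at lon 58°, lat 82°.
Cell spans 2° lon × 1° lat. Centre is SW corner plus half of each.
latitude 82.50, longitude 59.00.

82.50, 59.00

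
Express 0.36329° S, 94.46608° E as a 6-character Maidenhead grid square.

Add 180° to longitude and 90° to latitude: 274.4661, 89.6367.
Field (20°×10°, letters A–R): 274.4661/20 → 13 → N, 89.6367/10 → 8 → I; chars NI.
Square (2°×1°, digits 0–9): 14.4661/2 → 7, 9.6367/1 → 9; chars 79.
Subsquare (5′×2.5′, letters a–x): 0.4661/0.0833333 → 5 → f, 0.6367/0.0416667 → 15 → p; chars fp.

NI79fp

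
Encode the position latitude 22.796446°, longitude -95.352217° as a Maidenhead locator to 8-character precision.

EL22ht71

Offset from 180°W / 90°S: lon 84.64778°, lat 112.79645°.
Field: lon ⌊84.64778/20⌋ = 4 → E; lat ⌊112.79645/10⌋ = 11 → L.
Square: lon ⌊4.64778/2⌋ = 2; lat ⌊2.79645/1⌋ = 2.
Subsquare: lon ⌊0.64778/0.0833333⌋ = 7 → h; lat ⌊0.79645/0.0416667⌋ = 19 → t.
Extended square: lon ⌊0.06445/0.00833333⌋ = 7; lat ⌊0.00478/0.00416667⌋ = 1.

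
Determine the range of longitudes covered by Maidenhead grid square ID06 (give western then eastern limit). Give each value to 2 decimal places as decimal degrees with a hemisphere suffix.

Field I=8, D=3: +8·20° lon, +3·10° lat → SW at lon -20°, lat -60°.
Square 0, 6: +0·2° lon, +6·1° lat → SW at lon -20°, lat -54°.
Cell spans 2° lon × 1° lat.
west 20.00° W, east 18.00° W.

20.00° W, 18.00° W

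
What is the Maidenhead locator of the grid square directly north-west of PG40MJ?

PG40lk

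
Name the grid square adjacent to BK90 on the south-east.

CJ09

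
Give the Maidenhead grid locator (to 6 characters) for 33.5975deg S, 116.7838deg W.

DF16oj

Offset from 180°W / 90°S: lon 63.2162°, lat 56.4025°.
Field: lon ⌊63.2162/20⌋ = 3 → D; lat ⌊56.4025/10⌋ = 5 → F.
Square: lon ⌊3.2162/2⌋ = 1; lat ⌊6.4025/1⌋ = 6.
Subsquare: lon ⌊1.2162/0.0833333⌋ = 14 → o; lat ⌊0.4025/0.0416667⌋ = 9 → j.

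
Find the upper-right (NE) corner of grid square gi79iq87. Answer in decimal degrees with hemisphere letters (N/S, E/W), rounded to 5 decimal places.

Field G=6, I=8: +6·20° lon, +8·10° lat → SW at lon -60°, lat -10°.
Square 7, 9: +7·2° lon, +9·1° lat → SW at lon -46°, lat -1°.
Subsquare i=8, q=16: +8·0.0833333° lon, +16·0.0416667° lat → SW at lon -45.3333°, lat -0.333333°.
Extended square 8, 7: +8·0.00833333° lon, +7·0.00416667° lat → SW at lon -45.2667°, lat -0.304167°.
Cell spans 0.00833333° lon × 0.00416667° lat. NE corner is SW corner plus one full cell.
latitude 0.30000° S, longitude 45.25833° W.

0.30000° S, 45.25833° W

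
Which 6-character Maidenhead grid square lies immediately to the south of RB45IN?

Latitude subsquare n = 13; −1 → 12 = m.
The longitude characters are unchanged.

RB45im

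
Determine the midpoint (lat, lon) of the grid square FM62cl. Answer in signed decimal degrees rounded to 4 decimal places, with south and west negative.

32.4792, -67.7917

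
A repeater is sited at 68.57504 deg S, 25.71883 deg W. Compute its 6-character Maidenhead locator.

HC71dk

Add 180° to longitude and 90° to latitude: 154.2812, 21.4250.
Field: lon ⌊154.2812/20⌋ = 7 → H; lat ⌊21.4250/10⌋ = 2 → C.
Square: lon ⌊14.2812/2⌋ = 7; lat ⌊1.4250/1⌋ = 1.
Subsquare: lon ⌊0.2812/0.0833333⌋ = 3 → d; lat ⌊0.4250/0.0416667⌋ = 10 → k.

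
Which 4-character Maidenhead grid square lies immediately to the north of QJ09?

Latitude square 9; +1 → 10, wraps to 0, carry into field.
Latitude field J = 9; +1 → 10 = K.
The longitude characters are unchanged.

QK00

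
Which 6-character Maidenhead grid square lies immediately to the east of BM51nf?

BM51of

Longitude subsquare n = 13; +1 → 14 = o.
The latitude characters are unchanged.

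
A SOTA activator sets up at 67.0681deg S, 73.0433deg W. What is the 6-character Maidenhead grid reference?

Shift to the Maidenhead origin (180°W, 90°S): lon 106.9567, lat 22.9319.
Field (20°×10°, letters A–R): lon ⌊106.9567/20⌋ = 5 → F; lat ⌊22.9319/10⌋ = 2 → C.
Square (2°×1°, digits 0–9): lon ⌊6.9567/2⌋ = 3; lat ⌊2.9319/1⌋ = 2.
Subsquare (5′×2.5′, letters a–x): lon ⌊0.9567/0.0833333⌋ = 11 → l; lat ⌊0.9319/0.0416667⌋ = 22 → w.

FC32lw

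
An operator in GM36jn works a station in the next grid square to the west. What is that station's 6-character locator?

GM36in

Longitude subsquare j = 9; −1 → 8 = i.
The latitude characters are unchanged.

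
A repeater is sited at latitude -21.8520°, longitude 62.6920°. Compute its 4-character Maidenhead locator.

Offset from 180°W / 90°S: lon 242.69°, lat 68.15°.
Field: lon ⌊242.69/20⌋ = 12 → M; lat ⌊68.15/10⌋ = 6 → G.
Square: lon ⌊2.69/2⌋ = 1; lat ⌊8.15/1⌋ = 8.

MG18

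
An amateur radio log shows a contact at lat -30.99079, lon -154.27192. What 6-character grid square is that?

BF29ua

Offset from 180°W / 90°S: lon 25.7281°, lat 59.0092°.
Field: lon ⌊25.7281/20⌋ = 1 → B; lat ⌊59.0092/10⌋ = 5 → F.
Square: lon ⌊5.7281/2⌋ = 2; lat ⌊9.0092/1⌋ = 9.
Subsquare: lon ⌊1.7281/0.0833333⌋ = 20 → u; lat ⌊0.0092/0.0416667⌋ = 0 → a.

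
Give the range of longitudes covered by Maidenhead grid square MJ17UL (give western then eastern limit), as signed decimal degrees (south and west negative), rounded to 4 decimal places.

63.6667, 63.7500

Field M=12, J=9: +12·20° lon, +9·10° lat → SW at lon 60°, lat 0°.
Square 1, 7: +1·2° lon, +7·1° lat → SW at lon 62°, lat 7°.
Subsquare u=20, l=11: +20·0.0833333° lon, +11·0.0416667° lat → SW at lon 63.6667°, lat 7.45833°.
Cell spans 0.0833333° lon × 0.0416667° lat.
west 63.6667, east 63.7500.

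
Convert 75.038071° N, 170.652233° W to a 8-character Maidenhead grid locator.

AQ45qa19

Add 180° to longitude and 90° to latitude: 9.34777, 165.03807.
Field: 9.34777/20 → 0 → A, 165.03807/10 → 16 → Q; chars AQ.
Square: 9.34777/2 → 4, 5.03807/1 → 5; chars 45.
Subsquare: 1.34777/0.0833333 → 16 → q, 0.03807/0.0416667 → 0 → a; chars qa.
Extended square: 0.01443/0.00833333 → 1, 0.03807/0.00416667 → 9; chars 19.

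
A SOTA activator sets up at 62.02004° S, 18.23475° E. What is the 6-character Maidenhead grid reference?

JC97cx

Shift to the Maidenhead origin (180°W, 90°S): lon 198.2347, lat 27.9800.
Field: 198.2347/20 → 9 → J, 27.9800/10 → 2 → C; chars JC.
Square: 18.2347/2 → 9, 7.9800/1 → 7; chars 97.
Subsquare: 0.2347/0.0833333 → 2 → c, 0.9800/0.0416667 → 23 → x; chars cx.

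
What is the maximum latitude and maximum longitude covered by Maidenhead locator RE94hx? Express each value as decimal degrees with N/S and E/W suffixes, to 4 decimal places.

45.0000° S, 178.6667° E

Field R=17, E=4: +17·20° lon, +4·10° lat → SW at lon 160°, lat -50°.
Square 9, 4: +9·2° lon, +4·1° lat → SW at lon 178°, lat -46°.
Subsquare h=7, x=23: +7·0.0833333° lon, +23·0.0416667° lat → SW at lon 178.583°, lat -45.0417°.
Cell spans 0.0833333° lon × 0.0416667° lat. NE corner is SW corner plus one full cell.
latitude 45.0000° S, longitude 178.6667° E.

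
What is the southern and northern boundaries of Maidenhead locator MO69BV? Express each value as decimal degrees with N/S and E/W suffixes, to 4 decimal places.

Field M=12, O=14: +12·20° lon, +14·10° lat → SW at lon 60°, lat 50°.
Square 6, 9: +6·2° lon, +9·1° lat → SW at lon 72°, lat 59°.
Subsquare b=1, v=21: +1·0.0833333° lon, +21·0.0416667° lat → SW at lon 72.0833°, lat 59.875°.
Cell spans 0.0833333° lon × 0.0416667° lat.
south 59.8750° N, north 59.9167° N.

59.8750° N, 59.9167° N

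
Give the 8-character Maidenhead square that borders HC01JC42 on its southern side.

HC01jc41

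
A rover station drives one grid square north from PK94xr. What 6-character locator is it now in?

Latitude subsquare r = 17; +1 → 18 = s.
The longitude characters are unchanged.

PK94xs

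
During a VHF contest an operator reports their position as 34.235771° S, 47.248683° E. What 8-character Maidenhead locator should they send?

LF35os93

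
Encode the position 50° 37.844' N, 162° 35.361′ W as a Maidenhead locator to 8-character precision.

AO80qp91

Shift to the Maidenhead origin (180°W, 90°S): lon 17.41065, lat 140.63073.
Field (20°×10°, letters A–R): 17.41065/20 → 0 → A, 140.63073/10 → 14 → O; chars AO.
Square (2°×1°, digits 0–9): 17.41065/2 → 8, 0.63073/1 → 0; chars 80.
Subsquare (5′×2.5′, letters a–x): 1.41065/0.0833333 → 16 → q, 0.63073/0.0416667 → 15 → p; chars qp.
Extended square (30″×15″, digits 0–9): 0.07732/0.00833333 → 9, 0.00573/0.00416667 → 1; chars 91.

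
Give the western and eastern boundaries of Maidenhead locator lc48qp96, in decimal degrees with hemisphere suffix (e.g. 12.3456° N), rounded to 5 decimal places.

Field L=11, C=2: +11·20° lon, +2·10° lat → SW at lon 40°, lat -70°.
Square 4, 8: +4·2° lon, +8·1° lat → SW at lon 48°, lat -62°.
Subsquare q=16, p=15: +16·0.0833333° lon, +15·0.0416667° lat → SW at lon 49.3333°, lat -61.375°.
Extended square 9, 6: +9·0.00833333° lon, +6·0.00416667° lat → SW at lon 49.4083°, lat -61.35°.
Cell spans 0.00833333° lon × 0.00416667° lat.
west 49.40833° E, east 49.41667° E.

49.40833° E, 49.41667° E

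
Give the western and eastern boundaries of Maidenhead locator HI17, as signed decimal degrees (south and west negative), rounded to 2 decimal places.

Field H=7, I=8: +7·20° lon, +8·10° lat → SW at lon -40°, lat -10°.
Square 1, 7: +1·2° lon, +7·1° lat → SW at lon -38°, lat -3°.
Cell spans 2° lon × 1° lat.
west -38.00, east -36.00.

-38.00, -36.00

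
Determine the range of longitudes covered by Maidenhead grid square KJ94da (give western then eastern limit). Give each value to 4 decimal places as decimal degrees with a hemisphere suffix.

38.2500° E, 38.3333° E

Field K=10, J=9: +10·20° lon, +9·10° lat → SW at lon 20°, lat 0°.
Square 9, 4: +9·2° lon, +4·1° lat → SW at lon 38°, lat 4°.
Subsquare d=3, a=0: +3·0.0833333° lon, +0·0.0416667° lat → SW at lon 38.25°, lat 4°.
Cell spans 0.0833333° lon × 0.0416667° lat.
west 38.2500° E, east 38.3333° E.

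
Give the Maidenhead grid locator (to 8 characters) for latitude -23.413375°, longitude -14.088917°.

IG26wo90

Add 180° to longitude and 90° to latitude: 165.91108, 66.58662.
Field: 165.91108/20 → 8 → I, 66.58662/10 → 6 → G; chars IG.
Square: 5.91108/2 → 2, 6.58662/1 → 6; chars 26.
Subsquare: 1.91108/0.0833333 → 22 → w, 0.58662/0.0416667 → 14 → o; chars wo.
Extended square: 0.07775/0.00833333 → 9, 0.00329/0.00416667 → 0; chars 90.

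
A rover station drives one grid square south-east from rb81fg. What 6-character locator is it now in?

RB81gf

Longitude subsquare f = 5; +1 → 6 = g.
Latitude subsquare g = 6; −1 → 5 = f.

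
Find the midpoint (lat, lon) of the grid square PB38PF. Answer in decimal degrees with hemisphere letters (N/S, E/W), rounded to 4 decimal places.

71.7708° S, 127.2917° E

Field P=15, B=1: +15·20° lon, +1·10° lat → SW at lon 120°, lat -80°.
Square 3, 8: +3·2° lon, +8·1° lat → SW at lon 126°, lat -72°.
Subsquare p=15, f=5: +15·0.0833333° lon, +5·0.0416667° lat → SW at lon 127.25°, lat -71.7917°.
Cell spans 0.0833333° lon × 0.0416667° lat. Centre is SW corner plus half of each.
latitude 71.7708° S, longitude 127.2917° E.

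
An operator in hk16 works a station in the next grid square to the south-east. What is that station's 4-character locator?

Longitude square 1; +1 → 2.
Latitude square 6; −1 → 5.

HK25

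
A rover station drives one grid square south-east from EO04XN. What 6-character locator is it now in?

Longitude subsquare x = 23; +1 → 24, wraps to 0 = a, carry into square.
Longitude square 0; +1 → 1.
Latitude subsquare n = 13; −1 → 12 = m.

EO14am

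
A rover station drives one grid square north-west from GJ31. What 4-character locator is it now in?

Longitude square 3; −1 → 2.
Latitude square 1; +1 → 2.

GJ22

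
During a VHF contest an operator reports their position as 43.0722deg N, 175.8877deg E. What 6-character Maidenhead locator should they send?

RN73wb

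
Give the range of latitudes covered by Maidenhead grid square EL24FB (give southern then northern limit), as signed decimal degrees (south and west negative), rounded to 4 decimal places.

24.0417, 24.0833

Field E=4, L=11: +4·20° lon, +11·10° lat → SW at lon -100°, lat 20°.
Square 2, 4: +2·2° lon, +4·1° lat → SW at lon -96°, lat 24°.
Subsquare f=5, b=1: +5·0.0833333° lon, +1·0.0416667° lat → SW at lon -95.5833°, lat 24.0417°.
Cell spans 0.0833333° lon × 0.0416667° lat.
south 24.0417, north 24.0833.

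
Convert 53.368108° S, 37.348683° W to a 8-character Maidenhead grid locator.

HD16hp81

Add 180° to longitude and 90° to latitude: 142.65132, 36.63189.
Field: 142.65132/20 → 7 → H, 36.63189/10 → 3 → D; chars HD.
Square: 2.65132/2 → 1, 6.63189/1 → 6; chars 16.
Subsquare: 0.65132/0.0833333 → 7 → h, 0.63189/0.0416667 → 15 → p; chars hp.
Extended square: 0.06798/0.00833333 → 8, 0.00689/0.00416667 → 1; chars 81.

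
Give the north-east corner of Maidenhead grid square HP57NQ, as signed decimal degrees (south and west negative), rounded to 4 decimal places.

Field H=7, P=15: +7·20° lon, +15·10° lat → SW at lon -40°, lat 60°.
Square 5, 7: +5·2° lon, +7·1° lat → SW at lon -30°, lat 67°.
Subsquare n=13, q=16: +13·0.0833333° lon, +16·0.0416667° lat → SW at lon -28.9167°, lat 67.6667°.
Cell spans 0.0833333° lon × 0.0416667° lat. NE corner is SW corner plus one full cell.
latitude 67.7083, longitude -28.8333.

67.7083, -28.8333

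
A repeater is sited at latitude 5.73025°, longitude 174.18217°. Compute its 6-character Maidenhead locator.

RJ75cr

Add 180° to longitude and 90° to latitude: 354.1822, 95.7302.
Field (20°×10°, letters A–R): 354.1822/20 → 17 → R, 95.7302/10 → 9 → J; chars RJ.
Square (2°×1°, digits 0–9): 14.1822/2 → 7, 5.7302/1 → 5; chars 75.
Subsquare (5′×2.5′, letters a–x): 0.1822/0.0833333 → 2 → c, 0.7302/0.0416667 → 17 → r; chars cr.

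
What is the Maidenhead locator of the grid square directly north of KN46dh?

KN46di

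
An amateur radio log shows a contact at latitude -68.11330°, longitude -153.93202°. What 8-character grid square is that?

BC31av82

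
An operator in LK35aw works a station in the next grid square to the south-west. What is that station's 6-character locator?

Longitude subsquare a = 0; −1 → -1, wraps to 23 = x, carry into square.
Longitude square 3; −1 → 2.
Latitude subsquare w = 22; −1 → 21 = v.

LK25xv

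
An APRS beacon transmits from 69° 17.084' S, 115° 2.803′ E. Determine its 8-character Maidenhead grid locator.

OC70mr51

Shift to the Maidenhead origin (180°W, 90°S): lon 295.04672, lat 20.71527.
Field: 295.04672/20 → 14 → O, 20.71527/10 → 2 → C; chars OC.
Square: 15.04672/2 → 7, 0.71527/1 → 0; chars 70.
Subsquare: 1.04672/0.0833333 → 12 → m, 0.71527/0.0416667 → 17 → r; chars mr.
Extended square: 0.04672/0.00833333 → 5, 0.00693/0.00416667 → 1; chars 51.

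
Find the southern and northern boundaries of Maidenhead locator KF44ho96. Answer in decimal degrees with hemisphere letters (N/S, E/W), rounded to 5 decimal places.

35.39167° S, 35.38750° S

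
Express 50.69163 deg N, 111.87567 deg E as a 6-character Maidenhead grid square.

Add 180° to longitude and 90° to latitude: 291.8757, 140.6916.
Field (20°×10°, letters A–R): 291.8757/20 → 14 → O, 140.6916/10 → 14 → O; chars OO.
Square (2°×1°, digits 0–9): 11.8757/2 → 5, 0.6916/1 → 0; chars 50.
Subsquare (5′×2.5′, letters a–x): 1.8757/0.0833333 → 22 → w, 0.6916/0.0416667 → 16 → q; chars wq.

OO50wq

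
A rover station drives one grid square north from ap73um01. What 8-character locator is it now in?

AP73um02

Latitude extended square 1; +1 → 2.
The longitude characters are unchanged.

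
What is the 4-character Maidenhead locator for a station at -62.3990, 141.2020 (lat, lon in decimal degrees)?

QC07

Add 180° to longitude and 90° to latitude: 321.20, 27.60.
Field: lon ⌊321.20/20⌋ = 16 → Q; lat ⌊27.60/10⌋ = 2 → C.
Square: lon ⌊1.20/2⌋ = 0; lat ⌊7.60/1⌋ = 7.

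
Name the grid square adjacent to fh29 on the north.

Latitude square 9; +1 → 10, wraps to 0, carry into field.
Latitude field H = 7; +1 → 8 = I.
The longitude characters are unchanged.

FI20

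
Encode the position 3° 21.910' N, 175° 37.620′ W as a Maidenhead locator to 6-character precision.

AJ23ei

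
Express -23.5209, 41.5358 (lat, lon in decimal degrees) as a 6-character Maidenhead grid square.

LG06sl

Shift to the Maidenhead origin (180°W, 90°S): lon 221.5358, lat 66.4791.
Field (20°×10°, letters A–R): lon ⌊221.5358/20⌋ = 11 → L; lat ⌊66.4791/10⌋ = 6 → G.
Square (2°×1°, digits 0–9): lon ⌊1.5358/2⌋ = 0; lat ⌊6.4791/1⌋ = 6.
Subsquare (5′×2.5′, letters a–x): lon ⌊1.5358/0.0833333⌋ = 18 → s; lat ⌊0.4791/0.0416667⌋ = 11 → l.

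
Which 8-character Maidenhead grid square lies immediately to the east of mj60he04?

Longitude extended square 0; +1 → 1.
The latitude characters are unchanged.

MJ60he14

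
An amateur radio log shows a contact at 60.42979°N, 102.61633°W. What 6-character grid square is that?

DP80qk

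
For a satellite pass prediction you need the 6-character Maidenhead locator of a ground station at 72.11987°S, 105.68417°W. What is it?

DB77dv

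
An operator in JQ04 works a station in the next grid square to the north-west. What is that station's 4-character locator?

IQ95

Longitude square 0; −1 → -1, wraps to 9, carry into field.
Longitude field J = 9; −1 → 8 = I.
Latitude square 4; +1 → 5.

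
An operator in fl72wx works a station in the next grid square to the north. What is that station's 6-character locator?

Latitude subsquare x = 23; +1 → 24, wraps to 0 = a, carry into square.
Latitude square 2; +1 → 3.
The longitude characters are unchanged.

FL73wa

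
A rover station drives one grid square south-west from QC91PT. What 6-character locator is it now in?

Longitude subsquare p = 15; −1 → 14 = o.
Latitude subsquare t = 19; −1 → 18 = s.

QC91os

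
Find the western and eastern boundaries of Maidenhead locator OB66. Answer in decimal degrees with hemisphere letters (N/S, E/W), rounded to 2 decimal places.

Field O=14, B=1: +14·20° lon, +1·10° lat → SW at lon 100°, lat -80°.
Square 6, 6: +6·2° lon, +6·1° lat → SW at lon 112°, lat -74°.
Cell spans 2° lon × 1° lat.
west 112.00° E, east 114.00° E.

112.00° E, 114.00° E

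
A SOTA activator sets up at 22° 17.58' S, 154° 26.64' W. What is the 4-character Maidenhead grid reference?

BG27

Shift to the Maidenhead origin (180°W, 90°S): lon 25.56, lat 67.71.
Field: 25.56/20 → 1 → B, 67.71/10 → 6 → G; chars BG.
Square: 5.56/2 → 2, 7.71/1 → 7; chars 27.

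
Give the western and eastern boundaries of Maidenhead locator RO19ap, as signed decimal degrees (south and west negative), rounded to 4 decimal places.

Field R=17, O=14: +17·20° lon, +14·10° lat → SW at lon 160°, lat 50°.
Square 1, 9: +1·2° lon, +9·1° lat → SW at lon 162°, lat 59°.
Subsquare a=0, p=15: +0·0.0833333° lon, +15·0.0416667° lat → SW at lon 162°, lat 59.625°.
Cell spans 0.0833333° lon × 0.0416667° lat.
west 162.0000, east 162.0833.

162.0000, 162.0833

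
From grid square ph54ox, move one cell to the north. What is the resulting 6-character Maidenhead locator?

Latitude subsquare x = 23; +1 → 24, wraps to 0 = a, carry into square.
Latitude square 4; +1 → 5.
The longitude characters are unchanged.

PH55oa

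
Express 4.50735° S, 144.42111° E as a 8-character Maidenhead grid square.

Shift to the Maidenhead origin (180°W, 90°S): lon 324.42111, lat 85.49265.
Field (20°×10°, letters A–R): 324.42111/20 → 16 → Q, 85.49265/10 → 8 → I; chars QI.
Square (2°×1°, digits 0–9): 4.42111/2 → 2, 5.49265/1 → 5; chars 25.
Subsquare (5′×2.5′, letters a–x): 0.42111/0.0833333 → 5 → f, 0.49265/0.0416667 → 11 → l; chars fl.
Extended square (30″×15″, digits 0–9): 0.00444/0.00833333 → 0, 0.03432/0.00416667 → 8; chars 08.

QI25fl08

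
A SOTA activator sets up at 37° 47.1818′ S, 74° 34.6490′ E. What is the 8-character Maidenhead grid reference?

MF72gf91

Add 180° to longitude and 90° to latitude: 254.57748, 52.21364.
Field (20°×10°, letters A–R): 254.57748/20 → 12 → M, 52.21364/10 → 5 → F; chars MF.
Square (2°×1°, digits 0–9): 14.57748/2 → 7, 2.21364/1 → 2; chars 72.
Subsquare (5′×2.5′, letters a–x): 0.57748/0.0833333 → 6 → g, 0.21364/0.0416667 → 5 → f; chars gf.
Extended square (30″×15″, digits 0–9): 0.07748/0.00833333 → 9, 0.00530/0.00416667 → 1; chars 91.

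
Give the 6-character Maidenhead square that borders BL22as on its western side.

BL12xs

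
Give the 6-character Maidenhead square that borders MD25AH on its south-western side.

MD15xg

Longitude subsquare a = 0; −1 → -1, wraps to 23 = x, carry into square.
Longitude square 2; −1 → 1.
Latitude subsquare h = 7; −1 → 6 = g.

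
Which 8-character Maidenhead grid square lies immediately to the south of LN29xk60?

Latitude extended square 0; −1 → -1, wraps to 9, carry into subsquare.
Latitude subsquare k = 10; −1 → 9 = j.
The longitude characters are unchanged.

LN29xj69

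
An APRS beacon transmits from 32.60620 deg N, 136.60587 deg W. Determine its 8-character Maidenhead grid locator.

Shift to the Maidenhead origin (180°W, 90°S): lon 43.39413, lat 122.60620.
Field: 43.39413/20 → 2 → C, 122.60620/10 → 12 → M; chars CM.
Square: 3.39413/2 → 1, 2.60620/1 → 2; chars 12.
Subsquare: 1.39413/0.0833333 → 16 → q, 0.60620/0.0416667 → 14 → o; chars qo.
Extended square: 0.06080/0.00833333 → 7, 0.02287/0.00416667 → 5; chars 75.

CM12qo75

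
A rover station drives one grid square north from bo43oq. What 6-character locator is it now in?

Latitude subsquare q = 16; +1 → 17 = r.
The longitude characters are unchanged.

BO43or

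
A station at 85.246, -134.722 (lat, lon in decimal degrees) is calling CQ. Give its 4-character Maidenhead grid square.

CR25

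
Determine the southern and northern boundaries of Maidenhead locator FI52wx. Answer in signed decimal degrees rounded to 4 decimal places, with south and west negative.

-7.0417, -7.0000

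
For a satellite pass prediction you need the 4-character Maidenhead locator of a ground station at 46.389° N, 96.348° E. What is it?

NN86

Add 180° to longitude and 90° to latitude: 276.35, 136.39.
Field (20°×10°, letters A–R): lon ⌊276.35/20⌋ = 13 → N; lat ⌊136.39/10⌋ = 13 → N.
Square (2°×1°, digits 0–9): lon ⌊16.35/2⌋ = 8; lat ⌊6.39/1⌋ = 6.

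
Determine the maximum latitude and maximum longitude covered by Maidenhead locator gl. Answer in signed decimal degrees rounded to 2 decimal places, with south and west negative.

30.00, -40.00

Field G=6, L=11: +6·20° lon, +11·10° lat → SW at lon -60°, lat 20°.
Cell spans 20° lon × 10° lat. NE corner is SW corner plus one full cell.
latitude 30.00, longitude -40.00.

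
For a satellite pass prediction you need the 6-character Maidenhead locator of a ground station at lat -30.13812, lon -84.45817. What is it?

EF79su

Offset from 180°W / 90°S: lon 95.5418°, lat 59.8619°.
Field: 95.5418/20 → 4 → E, 59.8619/10 → 5 → F; chars EF.
Square: 15.5418/2 → 7, 9.8619/1 → 9; chars 79.
Subsquare: 1.5418/0.0833333 → 18 → s, 0.8619/0.0416667 → 20 → u; chars su.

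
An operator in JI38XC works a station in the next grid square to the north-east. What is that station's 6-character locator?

JI48ad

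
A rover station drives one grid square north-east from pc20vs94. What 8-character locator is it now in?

Longitude extended square 9; +1 → 10, wraps to 0, carry into subsquare.
Longitude subsquare v = 21; +1 → 22 = w.
Latitude extended square 4; +1 → 5.

PC20ws05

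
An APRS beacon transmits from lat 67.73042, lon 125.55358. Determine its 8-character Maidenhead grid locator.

Shift to the Maidenhead origin (180°W, 90°S): lon 305.55358, lat 157.73042.
Field: lon ⌊305.55358/20⌋ = 15 → P; lat ⌊157.73042/10⌋ = 15 → P.
Square: lon ⌊5.55358/2⌋ = 2; lat ⌊7.73042/1⌋ = 7.
Subsquare: lon ⌊1.55358/0.0833333⌋ = 18 → s; lat ⌊0.73042/0.0416667⌋ = 17 → r.
Extended square: lon ⌊0.05358/0.00833333⌋ = 6; lat ⌊0.02209/0.00416667⌋ = 5.

PP27sr65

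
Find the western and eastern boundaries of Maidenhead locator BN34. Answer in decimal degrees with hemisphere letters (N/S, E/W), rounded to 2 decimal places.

154.00° W, 152.00° W

Field B=1, N=13: +1·20° lon, +13·10° lat → SW at lon -160°, lat 40°.
Square 3, 4: +3·2° lon, +4·1° lat → SW at lon -154°, lat 44°.
Cell spans 2° lon × 1° lat.
west 154.00° W, east 152.00° W.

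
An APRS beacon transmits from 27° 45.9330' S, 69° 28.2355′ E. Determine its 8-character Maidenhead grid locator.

Shift to the Maidenhead origin (180°W, 90°S): lon 249.47059, lat 62.23445.
Field (20°×10°, letters A–R): lon ⌊249.47059/20⌋ = 12 → M; lat ⌊62.23445/10⌋ = 6 → G.
Square (2°×1°, digits 0–9): lon ⌊9.47059/2⌋ = 4; lat ⌊2.23445/1⌋ = 2.
Subsquare (5′×2.5′, letters a–x): lon ⌊1.47059/0.0833333⌋ = 17 → r; lat ⌊0.23445/0.0416667⌋ = 5 → f.
Extended square (30″×15″, digits 0–9): lon ⌊0.05393/0.00833333⌋ = 6; lat ⌊0.02612/0.00416667⌋ = 6.

MG42rf66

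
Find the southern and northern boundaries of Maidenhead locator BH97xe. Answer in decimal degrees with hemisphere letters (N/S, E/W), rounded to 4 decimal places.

12.8333° S, 12.7917° S

Field B=1, H=7: +1·20° lon, +7·10° lat → SW at lon -160°, lat -20°.
Square 9, 7: +9·2° lon, +7·1° lat → SW at lon -142°, lat -13°.
Subsquare x=23, e=4: +23·0.0833333° lon, +4·0.0416667° lat → SW at lon -140.083°, lat -12.8333°.
Cell spans 0.0833333° lon × 0.0416667° lat.
south 12.8333° S, north 12.7917° S.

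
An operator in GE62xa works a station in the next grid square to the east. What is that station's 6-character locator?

Longitude subsquare x = 23; +1 → 24, wraps to 0 = a, carry into square.
Longitude square 6; +1 → 7.
The latitude characters are unchanged.

GE72aa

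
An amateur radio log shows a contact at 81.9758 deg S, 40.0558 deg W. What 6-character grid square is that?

GA98xa

Offset from 180°W / 90°S: lon 139.9442°, lat 8.0242°.
Field (20°×10°, letters A–R): 139.9442/20 → 6 → G, 8.0242/10 → 0 → A; chars GA.
Square (2°×1°, digits 0–9): 19.9442/2 → 9, 8.0242/1 → 8; chars 98.
Subsquare (5′×2.5′, letters a–x): 1.9442/0.0833333 → 23 → x, 0.0242/0.0416667 → 0 → a; chars xa.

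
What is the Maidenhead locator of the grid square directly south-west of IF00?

HE99

Longitude square 0; −1 → -1, wraps to 9, carry into field.
Longitude field I = 8; −1 → 7 = H.
Latitude square 0; −1 → -1, wraps to 9, carry into field.
Latitude field F = 5; −1 → 4 = E.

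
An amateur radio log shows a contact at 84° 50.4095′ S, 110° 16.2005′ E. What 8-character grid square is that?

OA55dd28

Offset from 180°W / 90°S: lon 290.27001°, lat 5.15984°.
Field: lon ⌊290.27001/20⌋ = 14 → O; lat ⌊5.15984/10⌋ = 0 → A.
Square: lon ⌊10.27001/2⌋ = 5; lat ⌊5.15984/1⌋ = 5.
Subsquare: lon ⌊0.27001/0.0833333⌋ = 3 → d; lat ⌊0.15984/0.0416667⌋ = 3 → d.
Extended square: lon ⌊0.02001/0.00833333⌋ = 2; lat ⌊0.03484/0.00416667⌋ = 8.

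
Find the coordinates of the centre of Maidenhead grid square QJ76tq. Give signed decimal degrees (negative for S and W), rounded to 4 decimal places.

6.6875, 155.6250

Field Q=16, J=9: +16·20° lon, +9·10° lat → SW at lon 140°, lat 0°.
Square 7, 6: +7·2° lon, +6·1° lat → SW at lon 154°, lat 6°.
Subsquare t=19, q=16: +19·0.0833333° lon, +16·0.0416667° lat → SW at lon 155.583°, lat 6.66667°.
Cell spans 0.0833333° lon × 0.0416667° lat. Centre is SW corner plus half of each.
latitude 6.6875, longitude 155.6250.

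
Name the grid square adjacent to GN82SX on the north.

Latitude subsquare x = 23; +1 → 24, wraps to 0 = a, carry into square.
Latitude square 2; +1 → 3.
The longitude characters are unchanged.

GN83sa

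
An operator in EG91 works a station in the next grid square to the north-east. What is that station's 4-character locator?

FG02

Longitude square 9; +1 → 10, wraps to 0, carry into field.
Longitude field E = 4; +1 → 5 = F.
Latitude square 1; +1 → 2.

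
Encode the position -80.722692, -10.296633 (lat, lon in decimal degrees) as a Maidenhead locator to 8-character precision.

IA49ug46

Offset from 180°W / 90°S: lon 169.70337°, lat 9.27731°.
Field: lon ⌊169.70337/20⌋ = 8 → I; lat ⌊9.27731/10⌋ = 0 → A.
Square: lon ⌊9.70337/2⌋ = 4; lat ⌊9.27731/1⌋ = 9.
Subsquare: lon ⌊1.70337/0.0833333⌋ = 20 → u; lat ⌊0.27731/0.0416667⌋ = 6 → g.
Extended square: lon ⌊0.03670/0.00833333⌋ = 4; lat ⌊0.02731/0.00416667⌋ = 6.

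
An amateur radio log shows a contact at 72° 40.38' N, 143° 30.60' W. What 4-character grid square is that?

Add 180° to longitude and 90° to latitude: 36.49, 162.67.
Field: lon ⌊36.49/20⌋ = 1 → B; lat ⌊162.67/10⌋ = 16 → Q.
Square: lon ⌊16.49/2⌋ = 8; lat ⌊2.67/1⌋ = 2.

BQ82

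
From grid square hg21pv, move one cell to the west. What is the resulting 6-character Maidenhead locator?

HG21ov

Longitude subsquare p = 15; −1 → 14 = o.
The latitude characters are unchanged.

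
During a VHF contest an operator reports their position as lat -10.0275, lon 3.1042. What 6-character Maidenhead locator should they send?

Add 180° to longitude and 90° to latitude: 183.1042, 79.9725.
Field: lon ⌊183.1042/20⌋ = 9 → J; lat ⌊79.9725/10⌋ = 7 → H.
Square: lon ⌊3.1042/2⌋ = 1; lat ⌊9.9725/1⌋ = 9.
Subsquare: lon ⌊1.1042/0.0833333⌋ = 13 → n; lat ⌊0.9725/0.0416667⌋ = 23 → x.

JH19nx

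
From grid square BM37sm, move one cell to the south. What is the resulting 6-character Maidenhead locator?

BM37sl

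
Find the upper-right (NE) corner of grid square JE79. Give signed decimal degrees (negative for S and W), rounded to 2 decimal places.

-40.00, 16.00

Field J=9, E=4: +9·20° lon, +4·10° lat → SW at lon 0°, lat -50°.
Square 7, 9: +7·2° lon, +9·1° lat → SW at lon 14°, lat -41°.
Cell spans 2° lon × 1° lat. NE corner is SW corner plus one full cell.
latitude -40.00, longitude 16.00.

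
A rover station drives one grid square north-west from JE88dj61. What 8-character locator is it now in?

JE88dj52

Longitude extended square 6; −1 → 5.
Latitude extended square 1; +1 → 2.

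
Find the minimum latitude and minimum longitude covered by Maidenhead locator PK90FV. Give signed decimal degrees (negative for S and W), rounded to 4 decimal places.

10.8750, 138.4167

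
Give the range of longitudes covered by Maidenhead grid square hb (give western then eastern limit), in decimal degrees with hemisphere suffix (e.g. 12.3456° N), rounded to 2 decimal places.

Field H=7, B=1: +7·20° lon, +1·10° lat → SW at lon -40°, lat -80°.
Cell spans 20° lon × 10° lat.
west 40.00° W, east 20.00° W.

40.00° W, 20.00° W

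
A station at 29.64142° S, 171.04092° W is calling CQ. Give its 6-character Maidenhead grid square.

AG40li

Add 180° to longitude and 90° to latitude: 8.9591, 60.3586.
Field: 8.9591/20 → 0 → A, 60.3586/10 → 6 → G; chars AG.
Square: 8.9591/2 → 4, 0.3586/1 → 0; chars 40.
Subsquare: 0.9591/0.0833333 → 11 → l, 0.3586/0.0416667 → 8 → i; chars li.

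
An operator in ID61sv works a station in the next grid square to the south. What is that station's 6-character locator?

ID61su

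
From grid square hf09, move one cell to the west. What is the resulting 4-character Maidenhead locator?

GF99

Longitude square 0; −1 → -1, wraps to 9, carry into field.
Longitude field H = 7; −1 → 6 = G.
The latitude characters are unchanged.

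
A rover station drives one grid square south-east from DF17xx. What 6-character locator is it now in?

Longitude subsquare x = 23; +1 → 24, wraps to 0 = a, carry into square.
Longitude square 1; +1 → 2.
Latitude subsquare x = 23; −1 → 22 = w.

DF27aw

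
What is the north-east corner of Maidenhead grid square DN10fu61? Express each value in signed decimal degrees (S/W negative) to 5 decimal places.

Field D=3, N=13: +3·20° lon, +13·10° lat → SW at lon -120°, lat 40°.
Square 1, 0: +1·2° lon, +0·1° lat → SW at lon -118°, lat 40°.
Subsquare f=5, u=20: +5·0.0833333° lon, +20·0.0416667° lat → SW at lon -117.583°, lat 40.8333°.
Extended square 6, 1: +6·0.00833333° lon, +1·0.00416667° lat → SW at lon -117.533°, lat 40.8375°.
Cell spans 0.00833333° lon × 0.00416667° lat. NE corner is SW corner plus one full cell.
latitude 40.84167, longitude -117.52500.

40.84167, -117.52500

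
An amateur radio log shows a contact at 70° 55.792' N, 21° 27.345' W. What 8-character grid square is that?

HQ90gw53

Shift to the Maidenhead origin (180°W, 90°S): lon 158.54425, lat 160.92987.
Field: lon ⌊158.54425/20⌋ = 7 → H; lat ⌊160.92987/10⌋ = 16 → Q.
Square: lon ⌊18.54425/2⌋ = 9; lat ⌊0.92987/1⌋ = 0.
Subsquare: lon ⌊0.54425/0.0833333⌋ = 6 → g; lat ⌊0.92987/0.0416667⌋ = 22 → w.
Extended square: lon ⌊0.04425/0.00833333⌋ = 5; lat ⌊0.01320/0.00416667⌋ = 3.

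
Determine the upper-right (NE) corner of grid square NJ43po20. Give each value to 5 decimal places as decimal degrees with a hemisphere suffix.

Field N=13, J=9: +13·20° lon, +9·10° lat → SW at lon 80°, lat 0°.
Square 4, 3: +4·2° lon, +3·1° lat → SW at lon 88°, lat 3°.
Subsquare p=15, o=14: +15·0.0833333° lon, +14·0.0416667° lat → SW at lon 89.25°, lat 3.58333°.
Extended square 2, 0: +2·0.00833333° lon, +0·0.00416667° lat → SW at lon 89.2667°, lat 3.58333°.
Cell spans 0.00833333° lon × 0.00416667° lat. NE corner is SW corner plus one full cell.
latitude 3.58750° N, longitude 89.27500° E.

3.58750° N, 89.27500° E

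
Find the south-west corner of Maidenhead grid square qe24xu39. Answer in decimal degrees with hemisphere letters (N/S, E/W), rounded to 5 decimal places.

Field Q=16, E=4: +16·20° lon, +4·10° lat → SW at lon 140°, lat -50°.
Square 2, 4: +2·2° lon, +4·1° lat → SW at lon 144°, lat -46°.
Subsquare x=23, u=20: +23·0.0833333° lon, +20·0.0416667° lat → SW at lon 145.917°, lat -45.1667°.
Extended square 3, 9: +3·0.00833333° lon, +9·0.00416667° lat → SW at lon 145.942°, lat -45.1292°.
latitude 45.12917° S, longitude 145.94167° E.

45.12917° S, 145.94167° E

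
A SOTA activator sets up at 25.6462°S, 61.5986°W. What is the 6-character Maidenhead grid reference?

FG94ei

Add 180° to longitude and 90° to latitude: 118.4014, 64.3538.
Field: lon ⌊118.4014/20⌋ = 5 → F; lat ⌊64.3538/10⌋ = 6 → G.
Square: lon ⌊18.4014/2⌋ = 9; lat ⌊4.3538/1⌋ = 4.
Subsquare: lon ⌊0.4014/0.0833333⌋ = 4 → e; lat ⌊0.3538/0.0416667⌋ = 8 → i.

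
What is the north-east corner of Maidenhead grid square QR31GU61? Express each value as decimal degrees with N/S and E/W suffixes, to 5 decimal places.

Field Q=16, R=17: +16·20° lon, +17·10° lat → SW at lon 140°, lat 80°.
Square 3, 1: +3·2° lon, +1·1° lat → SW at lon 146°, lat 81°.
Subsquare g=6, u=20: +6·0.0833333° lon, +20·0.0416667° lat → SW at lon 146.5°, lat 81.8333°.
Extended square 6, 1: +6·0.00833333° lon, +1·0.00416667° lat → SW at lon 146.55°, lat 81.8375°.
Cell spans 0.00833333° lon × 0.00416667° lat. NE corner is SW corner plus one full cell.
latitude 81.84167° N, longitude 146.55833° E.

81.84167° N, 146.55833° E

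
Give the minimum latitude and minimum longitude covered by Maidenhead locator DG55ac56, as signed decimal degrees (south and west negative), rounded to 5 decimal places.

Field D=3, G=6: +3·20° lon, +6·10° lat → SW at lon -120°, lat -30°.
Square 5, 5: +5·2° lon, +5·1° lat → SW at lon -110°, lat -25°.
Subsquare a=0, c=2: +0·0.0833333° lon, +2·0.0416667° lat → SW at lon -110°, lat -24.9167°.
Extended square 5, 6: +5·0.00833333° lon, +6·0.00416667° lat → SW at lon -109.958°, lat -24.8917°.
latitude -24.89167, longitude -109.95833.

-24.89167, -109.95833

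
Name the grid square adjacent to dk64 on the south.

Latitude square 4; −1 → 3.
The longitude characters are unchanged.

DK63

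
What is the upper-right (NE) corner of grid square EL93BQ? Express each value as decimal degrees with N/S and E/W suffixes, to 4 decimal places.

23.7083° N, 81.8333° W

Field E=4, L=11: +4·20° lon, +11·10° lat → SW at lon -100°, lat 20°.
Square 9, 3: +9·2° lon, +3·1° lat → SW at lon -82°, lat 23°.
Subsquare b=1, q=16: +1·0.0833333° lon, +16·0.0416667° lat → SW at lon -81.9167°, lat 23.6667°.
Cell spans 0.0833333° lon × 0.0416667° lat. NE corner is SW corner plus one full cell.
latitude 23.7083° N, longitude 81.8333° W.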